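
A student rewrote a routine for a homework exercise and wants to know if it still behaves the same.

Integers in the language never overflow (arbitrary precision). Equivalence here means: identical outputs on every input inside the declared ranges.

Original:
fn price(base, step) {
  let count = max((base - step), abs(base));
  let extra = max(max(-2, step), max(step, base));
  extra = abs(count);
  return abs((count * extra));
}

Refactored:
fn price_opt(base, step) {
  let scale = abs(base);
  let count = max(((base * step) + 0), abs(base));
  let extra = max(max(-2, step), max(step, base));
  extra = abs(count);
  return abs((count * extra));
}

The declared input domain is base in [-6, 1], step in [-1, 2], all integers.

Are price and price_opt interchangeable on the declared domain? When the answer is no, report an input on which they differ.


There is a counterexample at base=0, step=-1: 1 on one side, 0 on the other.
price: count becomes 1; next extra becomes 0; next extra becomes 1; next final value 1
price_opt: scale becomes 0; next count becomes 0; next extra becomes 0; next extra becomes 0; next final value 0
verdict: not equivalent; witness: base=0, step=-1


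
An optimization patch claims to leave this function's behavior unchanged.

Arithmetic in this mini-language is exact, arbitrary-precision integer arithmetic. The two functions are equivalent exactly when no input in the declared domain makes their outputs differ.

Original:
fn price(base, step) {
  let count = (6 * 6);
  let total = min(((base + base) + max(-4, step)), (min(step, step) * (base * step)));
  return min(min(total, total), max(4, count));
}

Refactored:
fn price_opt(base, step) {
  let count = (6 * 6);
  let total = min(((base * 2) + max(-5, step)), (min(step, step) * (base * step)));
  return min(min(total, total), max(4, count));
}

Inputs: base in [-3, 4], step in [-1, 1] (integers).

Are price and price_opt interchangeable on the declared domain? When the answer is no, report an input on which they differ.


Equivalent. Although `-4` became `-5`, no input in the stated domain can expose it.
An exhaustive pass over the 24 declared inputs shows identical outputs.
One worked example (base=-2, step=1) — price: count=36, then total=-3, then returns -3; price_opt: count=36, then total=-3, then returns -3; agreement on -3.
verdict: equivalent


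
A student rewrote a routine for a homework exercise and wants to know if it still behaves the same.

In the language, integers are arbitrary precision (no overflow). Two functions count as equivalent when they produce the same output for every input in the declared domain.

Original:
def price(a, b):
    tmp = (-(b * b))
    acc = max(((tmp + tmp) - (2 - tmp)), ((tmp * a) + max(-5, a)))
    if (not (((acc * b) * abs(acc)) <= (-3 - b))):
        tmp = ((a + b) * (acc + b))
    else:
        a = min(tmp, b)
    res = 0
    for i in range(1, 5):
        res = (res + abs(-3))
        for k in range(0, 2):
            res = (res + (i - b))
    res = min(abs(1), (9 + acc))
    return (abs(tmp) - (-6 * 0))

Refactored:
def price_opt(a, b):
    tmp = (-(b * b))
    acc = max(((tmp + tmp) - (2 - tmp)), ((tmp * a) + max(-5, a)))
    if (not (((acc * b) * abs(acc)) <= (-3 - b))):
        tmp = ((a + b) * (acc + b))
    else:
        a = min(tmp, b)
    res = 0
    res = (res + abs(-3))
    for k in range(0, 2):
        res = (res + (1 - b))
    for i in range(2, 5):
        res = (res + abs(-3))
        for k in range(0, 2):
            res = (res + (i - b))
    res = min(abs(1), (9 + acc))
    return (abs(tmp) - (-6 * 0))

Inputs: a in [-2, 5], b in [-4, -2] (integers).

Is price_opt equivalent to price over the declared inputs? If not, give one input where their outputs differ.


The two versions differ — the changes include statement counts differ; and loop structure differs; and constant usage differs; and min/max/abs usage differs; and arithmetic usage differs.
Spot check at a=2, b=-2 — price: tmp becomes -4; next acc becomes -6; next (not (((acc * b) * abs(acc)) <= (-3 - b))) evaluates to true; next tmp becomes 0; next res becomes 0; next at i=1:; next res becomes 3; next at k=0:; next res becomes 6; next at k=1:; next res becomes 9; next at i=2:; next res becomes 12; next at k=0:; next res becomes 16; next at k=1:; next res becomes 20; next at i=3:; next res becomes 23; next at k=0:; next res becomes 28; next at k=1:; next res becomes 33; next at i=4:; next res becomes 36; next at k=0:; next res becomes 42; next at k=1:; next res becomes 48; next res becomes 1; next final value 0. price_opt: tmp becomes -4; next acc becomes -6; next (not (((acc * b) * abs(acc)) <= (-3 - b))) evaluates to true; next tmp becomes 0; next res becomes 0; next res becomes 3; next at k=0:; next res becomes 6; next at k=1:; next res becomes 9; next at i=2:; next res becomes 12; next at k=0:; next res becomes 16; next at k=1:; next res becomes 20; next at i=3:; next res becomes 23; next at k=0:; next res becomes 28; next at k=1:; next res becomes 33; next at i=4:; next res becomes 36; next at k=0:; next res becomes 42; next at k=1:; next res becomes 48; next res becomes 1; next final value 0. Both give 0.
Sweeping the whole domain (24 inputs) finds no disagreement.
verdict: equivalent


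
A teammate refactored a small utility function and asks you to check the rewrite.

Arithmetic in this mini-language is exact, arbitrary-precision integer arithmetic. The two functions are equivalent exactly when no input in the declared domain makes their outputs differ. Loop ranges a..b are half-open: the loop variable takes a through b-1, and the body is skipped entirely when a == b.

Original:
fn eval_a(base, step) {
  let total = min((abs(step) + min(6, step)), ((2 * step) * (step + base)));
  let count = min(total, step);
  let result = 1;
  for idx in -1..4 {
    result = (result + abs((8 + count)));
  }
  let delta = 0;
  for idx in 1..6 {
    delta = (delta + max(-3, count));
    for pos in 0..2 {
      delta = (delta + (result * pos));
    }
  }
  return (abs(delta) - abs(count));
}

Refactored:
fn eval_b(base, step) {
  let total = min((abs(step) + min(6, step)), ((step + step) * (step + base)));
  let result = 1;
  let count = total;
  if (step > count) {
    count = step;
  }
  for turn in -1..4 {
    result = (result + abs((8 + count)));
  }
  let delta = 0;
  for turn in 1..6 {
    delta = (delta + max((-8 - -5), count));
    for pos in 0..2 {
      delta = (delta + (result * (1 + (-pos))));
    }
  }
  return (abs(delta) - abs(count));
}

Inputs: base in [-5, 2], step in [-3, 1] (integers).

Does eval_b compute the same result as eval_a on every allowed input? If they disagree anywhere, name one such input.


The rewrite breaks on base=-5, step=-3, where the results are 112 and 205.
eval_a: total = 0; count = -3; result = 1; [idx=-1]; result = 6; [idx=0]; result = 11; [idx=1]; result = 16; [idx=2]; result = 21; [idx=3]; result = 26; delta = 0; [idx=1]; delta = -3; [pos=0]; delta = -3; [pos=1]; delta = 23; [idx=2]; delta = 20; [pos=0]; delta = 20; [pos=1]; delta = 46; [idx=3]; delta = 43; [pos=0]; delta = 43; [pos=1]; delta = 69; [idx=4]; delta = 66; [pos=0]; delta = 66; [pos=1]; delta = 92; [idx=5]; delta = 89; [pos=0]; delta = 89; [pos=1]; delta = 115; return 112
eval_b: total = 0; result = 1; count = 0; (step > count) -> false; [turn=-1]; result = 9; [turn=0]; result = 17; [turn=1]; result = 25; [turn=2]; result = 33; [turn=3]; result = 41; delta = 0; [turn=1]; delta = 0; [pos=0]; delta = 41; [pos=1]; delta = 41; [turn=2]; delta = 41; [pos=0]; delta = 82; [pos=1]; delta = 82; [turn=3]; delta = 82; [pos=0]; delta = 123; [pos=1]; delta = 123; [turn=4]; delta = 123; [pos=0]; delta = 164; [pos=1]; delta = 164; [turn=5]; delta = 164; [pos=0]; delta = 205; [pos=1]; delta = 205; return 205
verdict: not equivalent; witness: base=-5, step=-3


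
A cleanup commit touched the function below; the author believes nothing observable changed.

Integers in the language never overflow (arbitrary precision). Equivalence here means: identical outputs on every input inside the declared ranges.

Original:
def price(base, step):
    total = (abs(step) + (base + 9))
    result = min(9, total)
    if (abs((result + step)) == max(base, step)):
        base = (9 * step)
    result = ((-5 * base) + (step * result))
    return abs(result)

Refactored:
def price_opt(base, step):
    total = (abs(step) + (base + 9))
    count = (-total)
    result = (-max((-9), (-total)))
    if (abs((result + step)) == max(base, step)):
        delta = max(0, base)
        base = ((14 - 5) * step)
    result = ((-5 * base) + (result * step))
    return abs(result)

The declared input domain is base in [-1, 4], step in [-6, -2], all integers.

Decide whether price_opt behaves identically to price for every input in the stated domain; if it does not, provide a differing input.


The two are interchangeable: min/max/abs usage differs; also arithmetic usage differs; also constant usage differs; also statement counts differ; also local variable names differ, and every declared input agrees.
As a probe, take base=0, step=-5: price runs total becomes 14; next result becomes 9; next (abs((result + step)) == max(base, step)) evaluates to false; next result becomes -45; next final value 45; price_opt runs total becomes 14; next count becomes -14; next result becomes 9; next (abs((result + step)) == max(base, step)) evaluates to false; next result becomes -45; next final value 45; both end at 45.
Checked all 30 inputs in the declared domain: the outputs agree on every one.
verdict: equivalent


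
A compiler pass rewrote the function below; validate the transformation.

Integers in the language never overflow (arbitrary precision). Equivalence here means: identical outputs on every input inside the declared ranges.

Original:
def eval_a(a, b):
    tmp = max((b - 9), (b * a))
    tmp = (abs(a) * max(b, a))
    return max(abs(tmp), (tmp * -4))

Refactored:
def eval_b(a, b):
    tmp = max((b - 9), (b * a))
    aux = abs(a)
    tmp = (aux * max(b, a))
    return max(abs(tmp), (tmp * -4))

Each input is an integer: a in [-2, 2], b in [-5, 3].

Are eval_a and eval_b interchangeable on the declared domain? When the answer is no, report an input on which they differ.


Equivalent — the differences include local variable names differ, statement counts differ, yet no declared input distinguishes the two.
As a probe, take a=-2, b=-5: eval_a runs tmp = 10; tmp = -4; return 16; eval_b runs tmp = 10; aux = 2; tmp = -4; return 16; both end at 16.
Every one of the 45 inputs gives matching results.
verdict: equivalent


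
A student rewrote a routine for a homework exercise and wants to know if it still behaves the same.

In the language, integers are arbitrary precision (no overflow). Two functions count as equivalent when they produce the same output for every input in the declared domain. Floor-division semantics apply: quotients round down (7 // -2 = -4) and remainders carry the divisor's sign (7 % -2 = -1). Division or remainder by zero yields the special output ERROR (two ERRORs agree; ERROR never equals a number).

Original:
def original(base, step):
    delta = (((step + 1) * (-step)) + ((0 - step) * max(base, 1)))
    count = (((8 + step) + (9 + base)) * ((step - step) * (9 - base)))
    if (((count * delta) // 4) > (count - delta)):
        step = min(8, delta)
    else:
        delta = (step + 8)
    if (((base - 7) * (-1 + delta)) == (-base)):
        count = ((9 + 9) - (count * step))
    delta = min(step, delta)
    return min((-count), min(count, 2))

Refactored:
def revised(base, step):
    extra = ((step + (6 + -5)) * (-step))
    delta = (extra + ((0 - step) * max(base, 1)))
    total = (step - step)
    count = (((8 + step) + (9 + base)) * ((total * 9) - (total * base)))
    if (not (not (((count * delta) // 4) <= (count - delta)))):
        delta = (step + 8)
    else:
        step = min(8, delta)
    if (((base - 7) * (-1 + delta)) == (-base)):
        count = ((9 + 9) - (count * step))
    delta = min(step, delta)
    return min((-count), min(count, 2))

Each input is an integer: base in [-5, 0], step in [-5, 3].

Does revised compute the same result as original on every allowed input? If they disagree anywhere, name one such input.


Side by side, the visible changes include: constant usage differs, plus comparison usage differs, plus local variable names differ, plus arithmetic usage differs, plus boolean connective usage differs, plus statement counts differ.
One worked example (base=-3, step=-5) — original: delta = -15; count = 0; (((count * delta) // 4) > (count - delta)) -> false; delta = 3; (((base - 7) * (-1 + delta)) == (-base)) -> false; delta = -5; return 0; revised: extra = -20; delta = -15; total = 0; count = 0; (not (not (((count * delta) // 4) <= (count - delta)))) -> true; delta = 3; (((base - 7) * (-1 + delta)) == (-base)) -> false; delta = -5; return 0; agreement on 0.
Every one of the 54 inputs gives matching results.
verdict: equivalent


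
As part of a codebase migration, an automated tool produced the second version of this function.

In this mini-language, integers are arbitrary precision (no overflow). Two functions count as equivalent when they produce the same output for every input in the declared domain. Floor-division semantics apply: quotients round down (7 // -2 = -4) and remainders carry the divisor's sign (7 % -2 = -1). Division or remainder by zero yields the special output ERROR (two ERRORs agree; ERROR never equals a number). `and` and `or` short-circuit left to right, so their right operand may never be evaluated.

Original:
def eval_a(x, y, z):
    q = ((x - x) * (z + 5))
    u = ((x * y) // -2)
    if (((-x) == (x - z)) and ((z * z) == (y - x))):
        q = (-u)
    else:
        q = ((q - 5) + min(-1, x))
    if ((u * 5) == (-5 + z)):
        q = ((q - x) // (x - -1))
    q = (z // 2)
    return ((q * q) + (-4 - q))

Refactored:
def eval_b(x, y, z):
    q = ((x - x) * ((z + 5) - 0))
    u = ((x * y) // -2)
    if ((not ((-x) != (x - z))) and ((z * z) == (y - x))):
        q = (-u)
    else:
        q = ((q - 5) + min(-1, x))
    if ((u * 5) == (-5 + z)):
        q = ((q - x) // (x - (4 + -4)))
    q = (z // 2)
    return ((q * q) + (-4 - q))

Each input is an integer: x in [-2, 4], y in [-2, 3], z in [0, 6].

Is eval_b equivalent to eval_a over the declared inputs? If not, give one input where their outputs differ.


Input x=-1, y=-2, z=0: ERROR from eval_a versus -4 from eval_b.
verdict: not equivalent; witness: x=-1, y=-2, z=0


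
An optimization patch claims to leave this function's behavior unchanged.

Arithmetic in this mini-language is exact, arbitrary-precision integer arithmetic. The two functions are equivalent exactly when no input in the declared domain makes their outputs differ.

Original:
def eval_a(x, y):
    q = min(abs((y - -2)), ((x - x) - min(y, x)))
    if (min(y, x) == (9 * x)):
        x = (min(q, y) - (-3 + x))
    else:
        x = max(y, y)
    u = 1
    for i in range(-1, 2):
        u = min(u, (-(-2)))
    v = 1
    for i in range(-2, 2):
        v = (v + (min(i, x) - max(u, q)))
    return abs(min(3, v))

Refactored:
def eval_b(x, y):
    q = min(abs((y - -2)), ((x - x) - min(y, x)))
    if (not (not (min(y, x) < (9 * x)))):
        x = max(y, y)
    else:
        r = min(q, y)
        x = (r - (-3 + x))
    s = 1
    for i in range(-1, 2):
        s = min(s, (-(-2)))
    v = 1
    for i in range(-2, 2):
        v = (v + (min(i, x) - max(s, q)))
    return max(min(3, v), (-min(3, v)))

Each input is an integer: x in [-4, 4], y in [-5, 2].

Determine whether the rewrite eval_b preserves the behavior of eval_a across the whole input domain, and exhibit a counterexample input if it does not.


These are not equivalent — on x=-4, y=-5 the outputs split (31 vs 13).
eval_a: q := 3 | (min(y, x) == (9 * x)): false | x := -5 | u := 1 | iter i=-1: | u := 1 | iter i=0: | u := 1 | iter i=1: | u := 1 | v := 1 | iter i=-2: | v := -7 | iter i=-1: | v := -15 | iter i=0: | v := -23 | iter i=1: | v := -31 | result 31
eval_b: q := 3 | (not (not (min(y, x) < (9 * x)))): false | r := -5 | x := 2 | s := 1 | iter i=-1: | s := 1 | iter i=0: | s := 1 | iter i=1: | s := 1 | v := 1 | iter i=-2: | v := -4 | iter i=-1: | v := -8 | iter i=0: | v := -11 | iter i=1: | v := -13 | result 13
verdict: not equivalent; witness: x=-4, y=-5


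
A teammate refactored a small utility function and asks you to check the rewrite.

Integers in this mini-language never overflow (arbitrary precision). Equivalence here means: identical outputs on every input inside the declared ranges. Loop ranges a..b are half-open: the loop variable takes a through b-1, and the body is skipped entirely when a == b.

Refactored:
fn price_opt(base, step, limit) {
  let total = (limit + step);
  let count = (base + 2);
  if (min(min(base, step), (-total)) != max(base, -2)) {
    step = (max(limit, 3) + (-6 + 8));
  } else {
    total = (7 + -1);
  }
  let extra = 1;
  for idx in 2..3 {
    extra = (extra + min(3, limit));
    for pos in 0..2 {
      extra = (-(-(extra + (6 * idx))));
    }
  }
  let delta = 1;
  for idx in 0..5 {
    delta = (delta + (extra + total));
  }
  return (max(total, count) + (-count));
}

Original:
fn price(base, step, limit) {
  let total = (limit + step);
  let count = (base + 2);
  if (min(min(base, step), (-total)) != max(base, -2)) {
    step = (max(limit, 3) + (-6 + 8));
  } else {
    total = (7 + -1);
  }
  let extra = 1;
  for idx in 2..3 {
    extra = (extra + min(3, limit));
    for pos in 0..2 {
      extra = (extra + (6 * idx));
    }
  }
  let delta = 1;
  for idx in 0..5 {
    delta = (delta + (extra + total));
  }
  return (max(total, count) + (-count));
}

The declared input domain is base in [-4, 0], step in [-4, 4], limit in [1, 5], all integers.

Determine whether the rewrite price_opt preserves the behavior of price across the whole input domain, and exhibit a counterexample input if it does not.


Equivalent — the differences include same computation, different form, yet no declared input distinguishes the two.
As a probe, take base=-4, step=2, limit=5: price runs total becomes 7; next count becomes -2; next (min(min(base, step), (-total)) != max(base, -2)) evaluates to true; next step becomes 7; next extra becomes 1; next at idx=2:; next extra becomes 4; next at pos=0:; next extra becomes 16; next at pos=1:; next extra becomes 28; next delta becomes 1; next at idx=0:; next delta becomes 36; next at idx=1:; next delta becomes 71; next at idx=2:; next delta becomes 106; next at idx=3:; next delta becomes 141; next at idx=4:; next delta becomes 176; next final value 9; price_opt runs total becomes 7; next count becomes -2; next (min(min(base, step), (-total)) != max(base, -2)) evaluates to true; next step becomes 7; next extra becomes 1; next at idx=2:; next extra becomes 4; next at pos=0:; next extra becomes 16; next at pos=1:; next extra becomes 28; next delta becomes 1; next at idx=0:; next delta becomes 36; next at idx=1:; next delta becomes 71; next at idx=2:; next delta becomes 106; next at idx=3:; next delta becomes 141; next at idx=4:; next delta becomes 176; next final value 9; both end at 9.
Across all 225 domain points the two functions coincide.
verdict: equivalent


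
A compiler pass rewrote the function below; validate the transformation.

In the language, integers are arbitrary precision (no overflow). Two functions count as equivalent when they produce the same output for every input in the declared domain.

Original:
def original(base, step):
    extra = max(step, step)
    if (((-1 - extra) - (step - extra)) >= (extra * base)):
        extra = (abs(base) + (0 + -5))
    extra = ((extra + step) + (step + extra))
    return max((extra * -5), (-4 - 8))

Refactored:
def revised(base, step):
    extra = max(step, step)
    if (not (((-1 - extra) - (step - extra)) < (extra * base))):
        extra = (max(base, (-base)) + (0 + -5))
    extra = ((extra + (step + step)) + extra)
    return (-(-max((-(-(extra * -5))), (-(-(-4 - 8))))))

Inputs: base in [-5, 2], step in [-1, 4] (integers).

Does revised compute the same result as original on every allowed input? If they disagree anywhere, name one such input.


Equivalent — the differences include boolean connective usage differs, comparison usage differs, min/max/abs usage differs, yet no declared input distinguishes the two.
Tracing base=-3, step=4: original: extra=4, then (((-1 - extra) - (step - extra)) >= (extra * base)) is true, then extra=-2, then extra=4, then returns -12 | revised: extra=4, then (not (((-1 - extra) - (step - extra)) < (extra * base))) is true, then extra=-2, then extra=4, then returns -12 — matching result -12.
An exhaustive pass over the 48 declared inputs shows identical outputs.
verdict: equivalent


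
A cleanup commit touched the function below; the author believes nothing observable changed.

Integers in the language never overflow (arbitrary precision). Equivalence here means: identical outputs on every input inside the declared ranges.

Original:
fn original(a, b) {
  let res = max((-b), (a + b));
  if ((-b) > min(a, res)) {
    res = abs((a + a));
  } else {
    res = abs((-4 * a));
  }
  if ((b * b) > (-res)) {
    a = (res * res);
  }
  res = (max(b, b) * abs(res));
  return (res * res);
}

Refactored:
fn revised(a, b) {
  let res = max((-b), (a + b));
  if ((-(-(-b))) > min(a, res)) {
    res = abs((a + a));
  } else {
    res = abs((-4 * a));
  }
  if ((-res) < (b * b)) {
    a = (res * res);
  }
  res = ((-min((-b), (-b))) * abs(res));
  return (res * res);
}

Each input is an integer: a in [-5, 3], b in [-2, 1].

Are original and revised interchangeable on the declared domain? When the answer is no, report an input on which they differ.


Comparing the listings, the differences include: min/max/abs usage differs, comparison usage differs.
As a probe, take a=2, b=0: original runs res=2, then ((-b) > min(a, res)) is false, then res=8, then ((b * b) > (-res)) is true, then a=64, then res=0, then returns 0; revised runs res=2, then ((-(-(-b))) > min(a, res)) is false, then res=8, then ((-res) < (b * b)) is true, then a=64, then res=0, then returns 0; both end at 0.
Sweeping the whole domain (36 inputs) finds no disagreement.
verdict: equivalent


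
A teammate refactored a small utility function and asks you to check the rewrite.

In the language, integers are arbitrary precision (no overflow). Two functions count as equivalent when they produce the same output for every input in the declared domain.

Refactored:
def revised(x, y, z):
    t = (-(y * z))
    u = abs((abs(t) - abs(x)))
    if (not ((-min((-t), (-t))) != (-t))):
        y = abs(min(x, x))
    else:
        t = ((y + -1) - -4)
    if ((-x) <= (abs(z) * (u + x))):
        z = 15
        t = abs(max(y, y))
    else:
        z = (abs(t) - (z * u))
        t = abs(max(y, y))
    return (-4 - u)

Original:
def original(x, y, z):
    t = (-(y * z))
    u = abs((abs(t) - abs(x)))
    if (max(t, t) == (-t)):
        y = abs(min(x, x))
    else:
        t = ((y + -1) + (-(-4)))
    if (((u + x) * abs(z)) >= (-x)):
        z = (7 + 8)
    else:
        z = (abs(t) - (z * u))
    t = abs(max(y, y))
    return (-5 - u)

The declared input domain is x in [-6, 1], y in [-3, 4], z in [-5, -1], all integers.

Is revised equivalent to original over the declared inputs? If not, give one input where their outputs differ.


Consider the input x=-6, y=-3, z=-5.
original: t = -15; u = 9; (max(t, t) == (-t)) -> false; t = 0; (((u + x) * abs(z)) >= (-x)) -> true; z = 15; t = 3; return -14
revised: t = -15; u = 9; (not ((-min((-t), (-t))) != (-t))) -> false; t = 0; ((-x) <= (abs(z) * (u + x))) -> true; z = 15; t = 3; return -13
-14 != -13, so the rewrite changes behavior.
verdict: not equivalent; witness: x=-6, y=-3, z=-5


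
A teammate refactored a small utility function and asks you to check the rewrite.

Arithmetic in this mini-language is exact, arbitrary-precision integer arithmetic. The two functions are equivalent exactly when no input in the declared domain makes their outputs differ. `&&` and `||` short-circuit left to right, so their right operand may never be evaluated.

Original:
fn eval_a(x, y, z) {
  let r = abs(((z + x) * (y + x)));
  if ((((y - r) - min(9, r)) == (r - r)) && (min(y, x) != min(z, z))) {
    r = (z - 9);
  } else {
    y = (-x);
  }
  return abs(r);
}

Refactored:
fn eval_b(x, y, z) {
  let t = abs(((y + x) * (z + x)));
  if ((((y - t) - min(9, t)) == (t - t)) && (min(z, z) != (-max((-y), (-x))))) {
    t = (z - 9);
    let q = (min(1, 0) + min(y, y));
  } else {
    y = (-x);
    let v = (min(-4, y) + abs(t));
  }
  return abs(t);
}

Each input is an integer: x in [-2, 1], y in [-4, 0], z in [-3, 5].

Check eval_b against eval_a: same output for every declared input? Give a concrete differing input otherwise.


Behavior is preserved: although statement counts differ; also arithmetic usage differs; also local variable names differ; also constant usage differs; also min/max/abs usage differs, the outputs never diverge.
Tracing x=0, y=-3, z=3: eval_a: r=9, then ((((y - r) - min(9, r)) == (r - r)) && (min(y, x) != min(z, z))) is false, then y=0, then returns 9 | eval_b: t=9, then ((((y - t) - min(9, t)) == (t - t)) && (min(z, z) != (-max((-y), (-x))))) is false, then y=0, then v=5, then returns 9 — matching result 9.
An exhaustive pass over the 180 declared inputs shows identical outputs.
verdict: equivalent


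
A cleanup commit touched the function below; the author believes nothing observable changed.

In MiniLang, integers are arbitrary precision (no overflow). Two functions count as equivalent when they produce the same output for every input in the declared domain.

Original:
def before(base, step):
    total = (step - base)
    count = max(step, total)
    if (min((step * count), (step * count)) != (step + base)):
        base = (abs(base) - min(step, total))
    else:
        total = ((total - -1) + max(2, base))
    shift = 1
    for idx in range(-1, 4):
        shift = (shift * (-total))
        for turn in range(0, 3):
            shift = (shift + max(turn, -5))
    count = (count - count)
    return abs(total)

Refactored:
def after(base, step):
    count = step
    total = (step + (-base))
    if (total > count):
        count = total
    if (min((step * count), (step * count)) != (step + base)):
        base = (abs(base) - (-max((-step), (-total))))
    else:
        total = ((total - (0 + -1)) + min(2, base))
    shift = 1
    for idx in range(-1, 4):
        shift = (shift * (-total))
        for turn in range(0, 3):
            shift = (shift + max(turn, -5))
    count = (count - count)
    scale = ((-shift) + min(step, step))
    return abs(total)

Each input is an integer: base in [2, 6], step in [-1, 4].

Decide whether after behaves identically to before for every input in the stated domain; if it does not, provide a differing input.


Input base=6, step=3: 4 from before versus 0 from after.
verdict: not equivalent; witness: base=6, step=3


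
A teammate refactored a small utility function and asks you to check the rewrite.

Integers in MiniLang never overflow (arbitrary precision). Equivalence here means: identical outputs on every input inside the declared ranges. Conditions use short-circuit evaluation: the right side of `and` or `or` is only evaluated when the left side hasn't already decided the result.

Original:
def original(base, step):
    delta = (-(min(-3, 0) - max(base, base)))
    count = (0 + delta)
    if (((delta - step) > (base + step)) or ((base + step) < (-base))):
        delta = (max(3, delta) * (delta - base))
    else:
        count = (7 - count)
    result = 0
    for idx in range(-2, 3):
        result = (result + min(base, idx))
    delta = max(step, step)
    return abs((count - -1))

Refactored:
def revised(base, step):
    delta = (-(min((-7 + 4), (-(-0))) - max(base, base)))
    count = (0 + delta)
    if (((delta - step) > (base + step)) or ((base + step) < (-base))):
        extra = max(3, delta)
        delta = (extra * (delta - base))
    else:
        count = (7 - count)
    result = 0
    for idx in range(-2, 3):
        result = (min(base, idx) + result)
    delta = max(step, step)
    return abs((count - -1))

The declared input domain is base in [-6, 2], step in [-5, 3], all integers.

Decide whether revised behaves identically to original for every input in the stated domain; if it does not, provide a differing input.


Reading the diff, among the changes: statement counts differ; local variable names differ; constant usage differs; arithmetic usage differs.
Spot check at base=-5, step=-2 — original: delta=-2, then count=-2, then (((delta - step) > (base + step)) or ((base + step) < (-base))) is true, then delta=9, then result=0, then (idx=-2), then result=-5, then (idx=-1), then result=-10, then (idx=0), then result=-15, then (idx=1), then result=-20, then (idx=2), then result=-25, then delta=-2, then returns 1. revised: delta=-2, then count=-2, then (((delta - step) > (base + step)) or ((base + step) < (-base))) is true, then extra=3, then delta=9, then result=0, then (idx=-2), then result=-5, then (idx=-1), then result=-10, then (idx=0), then result=-15, then (idx=1), then result=-20, then (idx=2), then result=-25, then delta=-2, then returns 1. Both give 1.
Across all 81 domain points the two functions coincide.
verdict: equivalent


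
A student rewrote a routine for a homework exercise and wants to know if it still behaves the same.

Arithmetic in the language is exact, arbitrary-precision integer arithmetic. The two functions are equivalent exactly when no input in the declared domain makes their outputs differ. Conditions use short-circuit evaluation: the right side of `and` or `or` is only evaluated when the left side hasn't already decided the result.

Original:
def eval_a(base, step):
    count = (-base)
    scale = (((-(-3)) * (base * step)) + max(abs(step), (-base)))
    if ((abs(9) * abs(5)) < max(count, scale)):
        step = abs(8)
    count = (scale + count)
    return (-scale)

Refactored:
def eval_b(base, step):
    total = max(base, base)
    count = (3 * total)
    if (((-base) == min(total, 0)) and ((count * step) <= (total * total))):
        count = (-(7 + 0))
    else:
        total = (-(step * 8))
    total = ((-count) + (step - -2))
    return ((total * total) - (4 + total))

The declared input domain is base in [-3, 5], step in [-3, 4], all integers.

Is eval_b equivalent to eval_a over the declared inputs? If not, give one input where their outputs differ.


Not equivalent: base=-3, step=-3 separates them (-30 vs 52).
eval_a: count=3, then scale=30, then ((abs(9) * abs(5)) < max(count, scale)) is false, then count=33, then returns -30
eval_b: total=-3, then count=-9, then (((-base) == min(total, 0)) and ((count * step) <= (total * total))) is false, then total=24, then total=8, then returns 52
verdict: not equivalent; witness: base=-3, step=-3


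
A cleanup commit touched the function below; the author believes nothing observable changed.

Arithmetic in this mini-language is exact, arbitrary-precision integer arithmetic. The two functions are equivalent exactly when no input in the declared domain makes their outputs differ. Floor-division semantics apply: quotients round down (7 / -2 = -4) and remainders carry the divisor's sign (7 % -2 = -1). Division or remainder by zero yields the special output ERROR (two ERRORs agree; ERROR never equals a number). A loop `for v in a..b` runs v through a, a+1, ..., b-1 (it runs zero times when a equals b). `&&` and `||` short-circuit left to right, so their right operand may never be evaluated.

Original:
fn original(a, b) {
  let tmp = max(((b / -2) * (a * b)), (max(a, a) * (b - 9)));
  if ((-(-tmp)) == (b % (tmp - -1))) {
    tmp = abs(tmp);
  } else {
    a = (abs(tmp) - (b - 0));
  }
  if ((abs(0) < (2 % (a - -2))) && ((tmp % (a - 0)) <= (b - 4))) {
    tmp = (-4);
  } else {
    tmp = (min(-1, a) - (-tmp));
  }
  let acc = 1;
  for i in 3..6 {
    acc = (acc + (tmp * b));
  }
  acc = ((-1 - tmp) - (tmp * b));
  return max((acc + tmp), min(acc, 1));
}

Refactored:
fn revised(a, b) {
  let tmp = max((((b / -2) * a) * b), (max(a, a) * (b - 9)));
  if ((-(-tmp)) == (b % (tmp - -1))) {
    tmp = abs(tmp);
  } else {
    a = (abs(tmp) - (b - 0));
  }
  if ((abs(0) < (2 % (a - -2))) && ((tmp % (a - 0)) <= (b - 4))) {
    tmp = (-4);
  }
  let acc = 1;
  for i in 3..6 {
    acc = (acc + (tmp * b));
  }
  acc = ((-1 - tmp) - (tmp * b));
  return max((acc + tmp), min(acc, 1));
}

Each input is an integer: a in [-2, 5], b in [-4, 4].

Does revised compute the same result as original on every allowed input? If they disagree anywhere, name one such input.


Evaluate both at a=-2, b=-4.
original: tmp = 26; ((-(-tmp)) == (b % (tmp - -1))) -> false; a = 30; ((abs(0) < (2 % (a - -2))) && ((tmp % (a - 0)) <= (b - 4))) -> false; tmp = 25; acc = 1; [i=3]; acc = -99; [i=4]; acc = -199; [i=5]; acc = -299; acc = 74; return 99
revised: tmp = 26; ((-(-tmp)) == (b % (tmp - -1))) -> false; a = 30; ((abs(0) < (2 % (a - -2))) && ((tmp % (a - 0)) <= (b - 4))) -> false; acc = 1; [i=3]; acc = -103; [i=4]; acc = -207; [i=5]; acc = -311; acc = 77; return 103
99 vs 103 — the two versions disagree here.
verdict: not equivalent; witness: a=-2, b=-4


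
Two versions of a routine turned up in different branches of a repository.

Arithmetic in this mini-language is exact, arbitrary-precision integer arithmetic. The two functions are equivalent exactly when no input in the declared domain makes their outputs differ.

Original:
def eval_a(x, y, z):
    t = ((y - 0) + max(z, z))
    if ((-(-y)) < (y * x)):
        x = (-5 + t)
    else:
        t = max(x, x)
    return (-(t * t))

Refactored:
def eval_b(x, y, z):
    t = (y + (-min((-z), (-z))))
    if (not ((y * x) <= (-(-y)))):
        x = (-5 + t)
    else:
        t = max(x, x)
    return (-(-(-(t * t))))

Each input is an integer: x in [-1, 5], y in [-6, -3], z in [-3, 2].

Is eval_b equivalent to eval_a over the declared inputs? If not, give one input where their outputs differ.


Differences: comparison usage differs; constant usage differs; boolean connective usage differs; arithmetic usage differs; min/max/abs usage differs — yet all 168 inputs agree.
verdict: equivalent


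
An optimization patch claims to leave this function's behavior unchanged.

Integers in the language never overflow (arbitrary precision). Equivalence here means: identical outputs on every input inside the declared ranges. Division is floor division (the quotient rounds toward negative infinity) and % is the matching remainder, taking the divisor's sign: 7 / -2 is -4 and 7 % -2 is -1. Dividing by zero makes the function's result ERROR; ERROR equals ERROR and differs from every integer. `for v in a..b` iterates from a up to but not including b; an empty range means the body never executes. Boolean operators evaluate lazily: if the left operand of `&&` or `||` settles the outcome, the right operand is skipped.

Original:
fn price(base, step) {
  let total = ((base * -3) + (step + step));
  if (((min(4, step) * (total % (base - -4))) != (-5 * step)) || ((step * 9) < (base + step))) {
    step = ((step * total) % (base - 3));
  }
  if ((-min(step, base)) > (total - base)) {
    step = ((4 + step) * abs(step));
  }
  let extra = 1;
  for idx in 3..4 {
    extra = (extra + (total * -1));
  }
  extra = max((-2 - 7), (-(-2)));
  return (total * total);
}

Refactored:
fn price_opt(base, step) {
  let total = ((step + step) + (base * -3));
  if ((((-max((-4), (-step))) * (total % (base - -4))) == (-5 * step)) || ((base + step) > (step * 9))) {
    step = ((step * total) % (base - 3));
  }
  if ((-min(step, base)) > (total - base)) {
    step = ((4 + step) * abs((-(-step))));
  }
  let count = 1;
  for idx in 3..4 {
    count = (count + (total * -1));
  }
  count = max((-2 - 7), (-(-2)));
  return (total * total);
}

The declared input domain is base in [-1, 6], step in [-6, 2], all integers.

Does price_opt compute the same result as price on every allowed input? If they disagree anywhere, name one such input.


There is a counterexample at base=3, step=1: ERROR on one side, 49 on the other.
price: total=-7, then (((min(4, step) * (total % (base - -4))) != (-5 * step)) || ((step * 9) < (base + step))) is true, then a zero divisor aborts: ERROR
price_opt: total=-7, then ((((-max((-4), (-step))) * (total % (base - -4))) == (-5 * step)) || ((base + step) > (step * 9))) is false, then ((-min(step, base)) > (total - base)) is true, then step=5, then count=1, then (idx=3), then count=8, then count=2, then returns 49
verdict: not equivalent; witness: base=3, step=1


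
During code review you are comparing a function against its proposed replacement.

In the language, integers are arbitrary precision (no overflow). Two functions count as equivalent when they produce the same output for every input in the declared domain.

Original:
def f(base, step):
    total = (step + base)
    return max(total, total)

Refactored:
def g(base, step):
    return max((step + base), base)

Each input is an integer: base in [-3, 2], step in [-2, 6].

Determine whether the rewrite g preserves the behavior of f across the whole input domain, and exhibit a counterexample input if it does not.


There is a counterexample at base=-3, step=-2: -5 on one side, -3 on the other.
f: total := -5 | result -5
g: result -3
verdict: not equivalent; witness: base=-3, step=-2


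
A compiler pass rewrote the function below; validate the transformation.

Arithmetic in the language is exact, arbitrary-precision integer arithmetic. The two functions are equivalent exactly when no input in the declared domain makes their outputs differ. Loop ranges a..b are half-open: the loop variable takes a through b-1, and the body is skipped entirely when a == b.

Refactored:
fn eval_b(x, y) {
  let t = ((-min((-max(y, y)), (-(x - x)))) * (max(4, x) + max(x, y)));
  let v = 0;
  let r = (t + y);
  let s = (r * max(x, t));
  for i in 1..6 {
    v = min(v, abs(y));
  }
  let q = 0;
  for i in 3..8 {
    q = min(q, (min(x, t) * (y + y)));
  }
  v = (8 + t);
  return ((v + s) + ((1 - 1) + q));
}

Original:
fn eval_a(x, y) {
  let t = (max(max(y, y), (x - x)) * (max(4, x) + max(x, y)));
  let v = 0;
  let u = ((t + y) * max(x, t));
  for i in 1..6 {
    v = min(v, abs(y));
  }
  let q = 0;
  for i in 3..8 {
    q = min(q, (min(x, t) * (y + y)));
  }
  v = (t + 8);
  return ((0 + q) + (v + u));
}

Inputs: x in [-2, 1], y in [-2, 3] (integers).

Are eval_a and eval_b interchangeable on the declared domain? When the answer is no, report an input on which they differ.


Behavior is preserved: although arithmetic usage differs; statement counts differ; local variable names differ; min/max/abs usage differs; constant usage differs, the outputs never diverge.
Tracing x=0, y=1: eval_a: t = 5; v = 0; u = 30; [i=1]; v = 0; [i=2]; v = 0; [i=3]; v = 0; [i=4]; v = 0; [i=5]; v = 0; q = 0; [i=3]; q = 0; [i=4]; q = 0; [i=5]; q = 0; [i=6]; q = 0; [i=7]; q = 0; v = 13; return 43 | eval_b: t = 5; v = 0; r = 6; s = 30; [i=1]; v = 0; [i=2]; v = 0; [i=3]; v = 0; [i=4]; v = 0; [i=5]; v = 0; q = 0; [i=3]; q = 0; [i=4]; q = 0; [i=5]; q = 0; [i=6]; q = 0; [i=7]; q = 0; v = 13; return 43 — matching result 43.
Sweeping the whole domain (24 inputs) finds no disagreement.
verdict: equivalent


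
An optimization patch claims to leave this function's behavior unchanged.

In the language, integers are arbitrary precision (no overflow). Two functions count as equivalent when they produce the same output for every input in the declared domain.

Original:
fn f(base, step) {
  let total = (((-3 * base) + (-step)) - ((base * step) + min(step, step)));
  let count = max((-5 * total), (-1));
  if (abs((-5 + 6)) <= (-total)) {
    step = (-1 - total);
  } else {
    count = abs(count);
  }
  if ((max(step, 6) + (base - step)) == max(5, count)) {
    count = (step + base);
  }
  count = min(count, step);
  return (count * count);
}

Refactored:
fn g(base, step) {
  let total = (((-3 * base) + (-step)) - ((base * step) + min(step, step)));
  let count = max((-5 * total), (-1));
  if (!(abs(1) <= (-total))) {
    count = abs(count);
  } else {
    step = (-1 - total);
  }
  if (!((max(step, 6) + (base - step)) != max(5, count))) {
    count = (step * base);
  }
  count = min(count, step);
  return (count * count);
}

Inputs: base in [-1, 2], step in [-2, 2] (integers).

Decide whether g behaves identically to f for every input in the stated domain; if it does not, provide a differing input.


Evaluate both at base=-1, step=0.
f: total=3, then count=-1, then (abs((-5 + 6)) <= (-total)) is false, then count=1, then ((max(step, 6) + (base - step)) == max(5, count)) is true, then count=-1, then count=-1, then returns 1
g: total=3, then count=-1, then (!(abs(1) <= (-total))) is true, then count=1, then (!((max(step, 6) + (base - step)) != max(5, count))) is true, then count=0, then count=0, then returns 0
1 against 0: the behavior changed.
verdict: not equivalent; witness: base=-1, step=0
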